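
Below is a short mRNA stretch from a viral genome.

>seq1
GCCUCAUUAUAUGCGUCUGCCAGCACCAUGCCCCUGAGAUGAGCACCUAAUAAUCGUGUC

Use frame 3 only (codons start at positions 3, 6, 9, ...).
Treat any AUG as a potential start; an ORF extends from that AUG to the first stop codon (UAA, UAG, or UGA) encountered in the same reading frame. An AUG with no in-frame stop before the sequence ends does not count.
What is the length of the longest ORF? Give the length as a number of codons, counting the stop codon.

Frame 3: CUC AUU AUA UGC GUC UGC CAG CAC CAU GCC CCU GAG AUG AGC ACC UAA UAA UCG UGU — AUG at 39, stop UAA at 48 → 12 nt.
Longest: frame 3, positions 39–50, 12 nt = 4 codons = 3 aa. → 4 codons.

4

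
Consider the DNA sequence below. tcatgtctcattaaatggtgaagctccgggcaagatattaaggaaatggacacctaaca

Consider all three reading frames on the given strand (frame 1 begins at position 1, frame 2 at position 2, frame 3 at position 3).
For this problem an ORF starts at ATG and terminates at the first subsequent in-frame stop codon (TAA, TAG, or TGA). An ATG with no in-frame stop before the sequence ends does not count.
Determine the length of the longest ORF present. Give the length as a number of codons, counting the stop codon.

9

Frame 1: TCA TGT CTC ATT AAA TGG TGA AGC TCC GGG CAA GAT ATT AAG GAA ATG GAC ACC TAA — ATG at 46, stop TAA at 55 → 12 nt.
Frame 2: CAT GTC TCA TTA AAT GGT GAA GCT CCG GGC AAG ATA TTA AGG AAA TGG ACA CCT AAC — no ATG→stop ORF.
Frame 3: ATG TCT CAT TAA ATG GTG AAG CTC CGG GCA AGA TAT TAA GGA AAT GGA CAC CTA ACA — ATG at 3, stop TAA at 12 → 12 nt; ATG at 15, stop TAA at 39 → 27 nt.
Longest: frame 3, positions 15–41, 27 nt = 9 codons = 8 aa. → 9 codons.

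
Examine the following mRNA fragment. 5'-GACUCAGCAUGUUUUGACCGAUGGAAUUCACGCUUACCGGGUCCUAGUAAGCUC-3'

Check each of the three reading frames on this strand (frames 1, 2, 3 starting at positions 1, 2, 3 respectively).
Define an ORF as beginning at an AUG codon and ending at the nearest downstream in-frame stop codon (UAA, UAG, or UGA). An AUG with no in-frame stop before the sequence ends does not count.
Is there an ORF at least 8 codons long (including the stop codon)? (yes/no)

Frame 1: GAC UCA GCA UGU UUU GAC CGA UGG AAU UCA CGC UUA CCG GGU CCU AGU AAG CUC — no AUG→stop ORF.
Frame 2: ACU CAG CAU GUU UUG ACC GAU GGA AUU CAC GCU UAC CGG GUC CUA GUA AGC — no AUG→stop ORF.
Frame 3: CUC AGC AUG UUU UGA CCG AUG GAA UUC ACG CUU ACC GGG UCC UAG UAA GCU — AUG at 9, stop UGA at 15 → 9 nt; AUG at 21, stop UAG at 45 → 27 nt.
Frame 3 has an ORF of 9 codons (positions 21–47) ≥ 8, so yes.

yes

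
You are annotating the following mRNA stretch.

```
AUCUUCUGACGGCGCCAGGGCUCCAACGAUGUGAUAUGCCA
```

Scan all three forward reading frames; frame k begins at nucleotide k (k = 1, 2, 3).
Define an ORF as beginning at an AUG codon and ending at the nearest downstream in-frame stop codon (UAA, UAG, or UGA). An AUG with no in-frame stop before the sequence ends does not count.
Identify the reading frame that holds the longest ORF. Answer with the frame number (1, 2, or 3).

Frame 1: AUC UUC UGA CGG CGC CAG GGC UCC AAC GAU GUG AUA UGC — no AUG→stop ORF.
Frame 2: UCU UCU GAC GGC GCC AGG GCU CCA ACG AUG UGA UAU GCC — AUG at 29, stop UGA at 32 → 6 nt.
Frame 3: CUU CUG ACG GCG CCA GGG CUC CAA CGA UGU GAU AUG CCA — no AUG→stop ORF.
Longest ORF is 6 nt in frame 2 (positions 29–34).

2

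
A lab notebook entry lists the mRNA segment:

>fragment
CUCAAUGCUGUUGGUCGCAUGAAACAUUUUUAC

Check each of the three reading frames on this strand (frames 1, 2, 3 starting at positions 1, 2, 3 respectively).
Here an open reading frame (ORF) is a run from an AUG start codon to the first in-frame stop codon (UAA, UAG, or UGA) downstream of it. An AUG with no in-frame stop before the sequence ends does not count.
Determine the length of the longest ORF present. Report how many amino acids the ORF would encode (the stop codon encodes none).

Frame 1: CUC AAU GCU GUU GGU CGC AUG AAA CAU UUU UAC — no AUG→stop ORF.
Frame 2: UCA AUG CUG UUG GUC GCA UGA AAC AUU UUU — AUG at 5, stop UGA at 20 → 18 nt.
Frame 3: CAA UGC UGU UGG UCG CAU GAA ACA UUU UUA — no AUG→stop ORF.
Longest: frame 2, positions 5–22, 18 nt = 6 codons = 5 aa. → 5 amino acids.

5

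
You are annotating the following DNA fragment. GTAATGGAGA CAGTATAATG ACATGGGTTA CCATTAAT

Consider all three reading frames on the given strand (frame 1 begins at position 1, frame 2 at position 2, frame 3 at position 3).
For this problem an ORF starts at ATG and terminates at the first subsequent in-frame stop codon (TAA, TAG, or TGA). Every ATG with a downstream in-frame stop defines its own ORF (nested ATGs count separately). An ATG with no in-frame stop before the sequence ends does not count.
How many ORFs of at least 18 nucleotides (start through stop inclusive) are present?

0

Frame 1: GTA ATG GAG ACA GTA TAA TGA CAT GGG TTA CCA TTA — ATG at 4, stop TAA at 16 → 15 nt.
Frame 2: TAA TGG AGA CAG TAT AAT GAC ATG GGT TAC CAT TAA — ATG at 23, stop TAA at 35 → 15 nt.
Frame 3: AAT GGA GAC AGT ATA ATG ACA TGG GTT ACC ATT AAT — no ATG→stop ORF.
No ORF reaches 18 nucleotides. Count = 0.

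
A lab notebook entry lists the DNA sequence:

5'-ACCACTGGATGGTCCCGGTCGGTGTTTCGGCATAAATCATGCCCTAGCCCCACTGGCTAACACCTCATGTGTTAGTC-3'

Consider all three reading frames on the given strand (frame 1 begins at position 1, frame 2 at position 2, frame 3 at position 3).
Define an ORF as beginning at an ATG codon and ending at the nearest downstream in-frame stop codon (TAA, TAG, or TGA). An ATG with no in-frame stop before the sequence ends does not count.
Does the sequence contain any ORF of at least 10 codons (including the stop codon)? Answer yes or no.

Frame 1: ACC ACT GGA TGG TCC CGG TCG GTG TTT CGG CAT AAA TCA TGC CCT AGC CCC ACT GGC TAA CAC CTC ATG TGT TAG — ATG at 67, stop TAG at 73 → 9 nt.
Frame 2: CCA CTG GAT GGT CCC GGT CGG TGT TTC GGC ATA AAT CAT GCC CTA GCC CCA CTG GCT AAC ACC TCA TGT GTT AGT — no ATG→stop ORF.
Frame 3: CAC TGG ATG GTC CCG GTC GGT GTT TCG GCA TAA ATC ATG CCC TAG CCC CAC TGG CTA ACA CCT CAT GTG TTA GTC — ATG at 9, stop TAA at 33 → 27 nt; ATG at 39, stop TAG at 45 → 9 nt.
Largest ORF found is 9 codons < 10, so no.

no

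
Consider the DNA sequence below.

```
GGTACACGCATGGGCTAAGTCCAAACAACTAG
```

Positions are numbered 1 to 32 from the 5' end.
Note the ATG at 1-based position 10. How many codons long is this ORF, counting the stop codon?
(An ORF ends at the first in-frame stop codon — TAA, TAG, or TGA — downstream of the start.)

3

Codons from position 10: ATG (10–12), GGC (13–15), TAA (16–18).
TAA is the first in-frame stop; that's 3 codons including the stop.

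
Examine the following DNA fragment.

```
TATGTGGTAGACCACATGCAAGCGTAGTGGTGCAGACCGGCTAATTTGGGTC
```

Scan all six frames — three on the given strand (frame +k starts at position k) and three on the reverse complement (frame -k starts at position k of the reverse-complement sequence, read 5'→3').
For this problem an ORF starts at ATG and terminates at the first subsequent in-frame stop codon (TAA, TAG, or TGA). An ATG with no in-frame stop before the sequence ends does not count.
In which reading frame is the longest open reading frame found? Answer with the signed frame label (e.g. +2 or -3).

+1

Reverse complement (5'→3'): GACCCAAATTAGCCGGTCTGCACCACTACGCTTGCATGTGGTCTACCACATA
Frame +1: TAT GTG GTA GAC CAC ATG CAA GCG TAG TGG TGC AGA CCG GCT AAT TTG GGT — ATG at 16, stop TAG at 25 → 12 nt.
Frame +2: ATG TGG TAG ACC ACA TGC AAG CGT AGT GGT GCA GAC CGG CTA ATT TGG GTC — ATG at 2, stop TAG at 8 → 9 nt.
Frame +3: TGT GGT AGA CCA CAT GCA AGC GTA GTG GTG CAG ACC GGC TAA TTT GGG — no ATG→stop ORF.
Frame -1: GAC CCA AAT TAG CCG GTC TGC ACC ACT ACG CTT GCA TGT GGT CTA CCA CAT — no ATG→stop ORF.
Frame -2: ACC CAA ATT AGC CGG TCT GCA CCA CTA CGC TTG CAT GTG GTC TAC CAC ATA — no ATG→stop ORF.
Frame -3: CCC AAA TTA GCC GGT CTG CAC CAC TAC GCT TGC ATG TGG TCT ACC ACA — no ATG→stop ORF.
Longest ORF is 12 nt in frame +1 (positions 16–27).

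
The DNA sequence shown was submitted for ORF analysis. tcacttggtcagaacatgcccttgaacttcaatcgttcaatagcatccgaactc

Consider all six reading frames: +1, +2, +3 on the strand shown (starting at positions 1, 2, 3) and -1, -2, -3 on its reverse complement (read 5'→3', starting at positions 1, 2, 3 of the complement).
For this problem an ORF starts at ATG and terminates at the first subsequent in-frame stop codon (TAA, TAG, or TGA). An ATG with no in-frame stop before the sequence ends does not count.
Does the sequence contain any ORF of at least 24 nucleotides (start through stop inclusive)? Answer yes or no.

Reverse complement (5'→3'): GAGTTCGGATGCTATTGAACGATTGAAGTTCAAGGGCATGTTCTGACCAAGTGA
Frame +1: TCA CTT GGT CAG AAC ATG CCC TTG AAC TTC AAT CGT TCA ATA GCA TCC GAA CTC — no ATG→stop ORF.
Frame +2: CAC TTG GTC AGA ACA TGC CCT TGA ACT TCA ATC GTT CAA TAG CAT CCG AAC — no ATG→stop ORF.
Frame +3: ACT TGG TCA GAA CAT GCC CTT GAA CTT CAA TCG TTC AAT AGC ATC CGA ACT — no ATG→stop ORF.
Frame -1: GAG TTC GGA TGC TAT TGA ACG ATT GAA GTT CAA GGG CAT GTT CTG ACC AAG TGA — no ATG→stop ORF.
Frame -2: AGT TCG GAT GCT ATT GAA CGA TTG AAG TTC AAG GGC ATG TTC TGA CCA AGT — ATG at 38, stop TGA at 44 → 9 nt.
Frame -3: GTT CGG ATG CTA TTG AAC GAT TGA AGT TCA AGG GCA TGT TCT GAC CAA GTG — ATG at 9, stop TGA at 24 → 18 nt.
Largest ORF found is 18 nucleotides < 24, so no.

no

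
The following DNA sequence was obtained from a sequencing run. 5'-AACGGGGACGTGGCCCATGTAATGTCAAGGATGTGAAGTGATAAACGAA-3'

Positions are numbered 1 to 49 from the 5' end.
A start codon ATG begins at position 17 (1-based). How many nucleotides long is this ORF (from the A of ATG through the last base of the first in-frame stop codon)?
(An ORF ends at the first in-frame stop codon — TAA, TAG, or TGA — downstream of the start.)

6

Codons from position 17: ATG (17–19), TAA (20–22).
TAA is the first in-frame stop; ORF spans 17–22, 6 nucleotides.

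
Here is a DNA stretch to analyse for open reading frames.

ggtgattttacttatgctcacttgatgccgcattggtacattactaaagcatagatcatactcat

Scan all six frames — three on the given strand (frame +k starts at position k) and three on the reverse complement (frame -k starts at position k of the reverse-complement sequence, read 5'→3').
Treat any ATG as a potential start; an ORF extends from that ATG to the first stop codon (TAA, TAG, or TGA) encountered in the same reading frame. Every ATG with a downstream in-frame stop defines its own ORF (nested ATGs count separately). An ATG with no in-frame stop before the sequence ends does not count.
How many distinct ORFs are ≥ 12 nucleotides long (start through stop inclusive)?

Reverse complement (5'→3'): ATGAGTATGATCTATGCTTTAGTAATGTACCAATGCGGCATCAAGTGAGCATAAGTAAAATCACC
Frame +1: GGT GAT TTT ACT TAT GCT CAC TTG ATG CCG CAT TGG TAC ATT ACT AAA GCA TAG ATC ATA CTC — ATG at 25, stop TAG at 52 → 30 nt.
Frame +2: GTG ATT TTA CTT ATG CTC ACT TGA TGC CGC ATT GGT ACA TTA CTA AAG CAT AGA TCA TAC TCA — ATG at 14, stop TGA at 23 → 12 nt.
Frame +3: TGA TTT TAC TTA TGC TCA CTT GAT GCC GCA TTG GTA CAT TAC TAA AGC ATA GAT CAT ACT CAT — no ATG→stop ORF.
Frame -1: ATG AGT ATG ATC TAT GCT TTA GTA ATG TAC CAA TGC GGC ATC AAG TGA GCA TAA GTA AAA TCA — ATG at 1, stop TGA at 46 → 48 nt; ATG at 7, stop TGA at 46 → 42 nt; ATG at 25, stop TGA at 46 → 24 nt.
Frame -2: TGA GTA TGA TCT ATG CTT TAG TAA TGT ACC AAT GCG GCA TCA AGT GAG CAT AAG TAA AAT CAC — ATG at 14, stop TAG at 20 → 9 nt.
Frame -3: GAG TAT GAT CTA TGC TTT AGT AAT GTA CCA ATG CGG CAT CAA GTG AGC ATA AGT AAA ATC ACC — no ATG→stop ORF.
ORFs ≥ 12 nucleotides: frame +1 25–54 (30 nucleotides), frame +2 14–25 (12 nucleotides), frame -1 1–48 (48 nucleotides), frame -1 7–48 (42 nucleotides), frame -1 25–48 (24 nucleotides). Count = 5.

5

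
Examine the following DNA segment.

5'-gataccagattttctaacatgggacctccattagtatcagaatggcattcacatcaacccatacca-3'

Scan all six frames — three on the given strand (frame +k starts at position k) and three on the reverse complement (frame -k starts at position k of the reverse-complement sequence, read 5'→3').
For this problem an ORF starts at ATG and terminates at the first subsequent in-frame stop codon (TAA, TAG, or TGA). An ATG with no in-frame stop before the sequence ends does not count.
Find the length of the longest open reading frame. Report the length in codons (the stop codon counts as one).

6

Reverse complement (5'→3'): TGGTATGGGTTGATGTGAATGCCATTCTGATACTAATGGAGGTCCCATGTTAGAAAATCTGGTATC
Frame +1: GAT ACC AGA TTT TCT AAC ATG GGA CCT CCA TTA GTA TCA GAA TGG CAT TCA CAT CAA CCC ATA CCA — no ATG→stop ORF.
Frame +2: ATA CCA GAT TTT CTA ACA TGG GAC CTC CAT TAG TAT CAG AAT GGC ATT CAC ATC AAC CCA TAC — no ATG→stop ORF.
Frame +3: TAC CAG ATT TTC TAA CAT GGG ACC TCC ATT AGT ATC AGA ATG GCA TTC ACA TCA ACC CAT ACC — no ATG→stop ORF.
Frame -1: TGG TAT GGG TTG ATG TGA ATG CCA TTC TGA TAC TAA TGG AGG TCC CAT GTT AGA AAA TCT GGT ATC — ATG at 13, stop TGA at 16 → 6 nt; ATG at 19, stop TGA at 28 → 12 nt.
Frame -2: GGT ATG GGT TGA TGT GAA TGC CAT TCT GAT ACT AAT GGA GGT CCC ATG TTA GAA AAT CTG GTA — ATG at 5, stop TGA at 11 → 9 nt.
Frame -3: GTA TGG GTT GAT GTG AAT GCC ATT CTG ATA CTA ATG GAG GTC CCA TGT TAG AAA ATC TGG TAT — ATG at 36, stop TAG at 51 → 18 nt.
Longest: frame -3, positions 36–53, 18 nt = 6 codons = 5 aa. → 6 codons.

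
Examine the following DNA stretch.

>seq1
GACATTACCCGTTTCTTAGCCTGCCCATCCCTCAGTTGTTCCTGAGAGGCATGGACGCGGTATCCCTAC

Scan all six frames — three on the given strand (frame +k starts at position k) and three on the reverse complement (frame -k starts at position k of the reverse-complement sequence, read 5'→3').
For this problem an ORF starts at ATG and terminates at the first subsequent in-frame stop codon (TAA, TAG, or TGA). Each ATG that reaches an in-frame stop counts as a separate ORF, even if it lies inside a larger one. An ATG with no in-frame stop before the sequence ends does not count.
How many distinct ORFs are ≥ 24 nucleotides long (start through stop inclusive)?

1

Reverse complement (5'→3'): GTAGGGATACCGCGTCCATGCCTCTCAGGAACAACTGAGGGATGGGCAGGCTAAGAAACGGGTAATGTC
Frame +1: GAC ATT ACC CGT TTC TTA GCC TGC CCA TCC CTC AGT TGT TCC TGA GAG GCA TGG ACG CGG TAT CCC TAC — no ATG→stop ORF.
Frame +2: ACA TTA CCC GTT TCT TAG CCT GCC CAT CCC TCA GTT GTT CCT GAG AGG CAT GGA CGC GGT ATC CCT — no ATG→stop ORF.
Frame +3: CAT TAC CCG TTT CTT AGC CTG CCC ATC CCT CAG TTG TTC CTG AGA GGC ATG GAC GCG GTA TCC CTA — no ATG→stop ORF.
Frame -1: GTA GGG ATA CCG CGT CCA TGC CTC TCA GGA ACA ACT GAG GGA TGG GCA GGC TAA GAA ACG GGT AAT GTC — no ATG→stop ORF.
Frame -2: TAG GGA TAC CGC GTC CAT GCC TCT CAG GAA CAA CTG AGG GAT GGG CAG GCT AAG AAA CGG GTA ATG — no ATG→stop ORF.
Frame -3: AGG GAT ACC GCG TCC ATG CCT CTC AGG AAC AAC TGA GGG ATG GGC AGG CTA AGA AAC GGG TAA TGT — ATG at 18, stop TGA at 36 → 21 nt; ATG at 42, stop TAA at 63 → 24 nt.
ORFs ≥ 24 nucleotides: frame -3 42–65 (24 nucleotides). Count = 1.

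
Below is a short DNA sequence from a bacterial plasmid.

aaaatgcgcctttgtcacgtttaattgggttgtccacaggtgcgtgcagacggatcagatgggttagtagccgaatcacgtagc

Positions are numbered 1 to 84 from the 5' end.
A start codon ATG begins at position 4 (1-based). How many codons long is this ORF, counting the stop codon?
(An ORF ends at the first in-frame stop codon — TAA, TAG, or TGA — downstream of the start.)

Codons from position 4: ATG (4–6), CGC (7–9), CTT (10–12), TGT (13–15), CAC (16–18), GTT (19–21), TAA (22–24).
TAA is the first in-frame stop; that's 7 codons including the stop.

7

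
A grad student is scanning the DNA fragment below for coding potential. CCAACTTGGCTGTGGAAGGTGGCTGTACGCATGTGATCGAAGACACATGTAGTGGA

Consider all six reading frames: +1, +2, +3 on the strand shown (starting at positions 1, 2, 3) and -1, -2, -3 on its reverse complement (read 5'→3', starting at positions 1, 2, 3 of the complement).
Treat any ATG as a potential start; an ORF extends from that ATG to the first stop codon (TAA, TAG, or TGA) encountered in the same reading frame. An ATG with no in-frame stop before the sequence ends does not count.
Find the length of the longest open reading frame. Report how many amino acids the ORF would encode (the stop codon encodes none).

1

Reverse complement (5'→3'): TCCACTACATGTGTCTTCGATCACATGCGTACAGCCACCTTCCACAGCCAAGTTGG
Frame +1: CCA ACT TGG CTG TGG AAG GTG GCT GTA CGC ATG TGA TCG AAG ACA CAT GTA GTG — ATG at 31, stop TGA at 34 → 6 nt.
Frame +2: CAA CTT GGC TGT GGA AGG TGG CTG TAC GCA TGT GAT CGA AGA CAC ATG TAG TGG — ATG at 47, stop TAG at 50 → 6 nt.
Frame +3: AAC TTG GCT GTG GAA GGT GGC TGT ACG CAT GTG ATC GAA GAC ACA TGT AGT GGA — no ATG→stop ORF.
Frame -1: TCC ACT ACA TGT GTC TTC GAT CAC ATG CGT ACA GCC ACC TTC CAC AGC CAA GTT — no ATG→stop ORF.
Frame -2: CCA CTA CAT GTG TCT TCG ATC ACA TGC GTA CAG CCA CCT TCC ACA GCC AAG TTG — no ATG→stop ORF.
Frame -3: CAC TAC ATG TGT CTT CGA TCA CAT GCG TAC AGC CAC CTT CCA CAG CCA AGT TGG — no ATG→stop ORF.
Longest: frame +1, positions 31–36, 6 nt = 2 codons = 1 aa. → 1 amino acids.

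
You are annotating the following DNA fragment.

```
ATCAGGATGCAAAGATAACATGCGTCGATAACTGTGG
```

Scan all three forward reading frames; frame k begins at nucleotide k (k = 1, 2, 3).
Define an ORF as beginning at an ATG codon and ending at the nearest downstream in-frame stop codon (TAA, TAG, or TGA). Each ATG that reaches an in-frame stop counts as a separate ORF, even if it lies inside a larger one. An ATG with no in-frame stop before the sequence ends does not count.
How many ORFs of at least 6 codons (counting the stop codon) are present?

0

Frame 1: ATC AGG ATG CAA AGA TAA CAT GCG TCG ATA ACT GTG — ATG at 7, stop TAA at 16 → 12 nt.
Frame 2: TCA GGA TGC AAA GAT AAC ATG CGT CGA TAA CTG TGG — ATG at 20, stop TAA at 29 → 12 nt.
Frame 3: CAG GAT GCA AAG ATA ACA TGC GTC GAT AAC TGT — no ATG→stop ORF.
No ORF reaches 6 codons. Count = 0.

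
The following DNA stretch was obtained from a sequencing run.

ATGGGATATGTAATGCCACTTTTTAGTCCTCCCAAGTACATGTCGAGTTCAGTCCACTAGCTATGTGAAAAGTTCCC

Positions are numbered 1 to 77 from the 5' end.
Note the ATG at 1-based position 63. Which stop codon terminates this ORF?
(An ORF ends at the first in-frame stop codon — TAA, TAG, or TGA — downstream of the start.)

Codons from position 63: ATG (63–65), TGA (66–68).
The first in-frame stop codon is TGA.

TGA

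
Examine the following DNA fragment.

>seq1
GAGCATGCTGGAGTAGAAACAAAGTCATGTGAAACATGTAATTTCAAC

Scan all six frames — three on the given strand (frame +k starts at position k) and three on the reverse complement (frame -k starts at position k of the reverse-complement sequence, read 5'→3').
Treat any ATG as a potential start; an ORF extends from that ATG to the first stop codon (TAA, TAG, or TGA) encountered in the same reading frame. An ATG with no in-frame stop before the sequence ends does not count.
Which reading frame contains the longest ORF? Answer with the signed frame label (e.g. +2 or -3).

+2

Reverse complement (5'→3'): GTTGAAATTACATGTTTCACATGACTTTGTTTCTACTCCAGCATGCTC
Frame +1: GAG CAT GCT GGA GTA GAA ACA AAG TCA TGT GAA ACA TGT AAT TTC AAC — no ATG→stop ORF.
Frame +2: AGC ATG CTG GAG TAG AAA CAA AGT CAT GTG AAA CAT GTA ATT TCA — ATG at 5, stop TAG at 14 → 12 nt.
Frame +3: GCA TGC TGG AGT AGA AAC AAA GTC ATG TGA AAC ATG TAA TTT CAA — ATG at 27, stop TGA at 30 → 6 nt; ATG at 36, stop TAA at 39 → 6 nt.
Frame -1: GTT GAA ATT ACA TGT TTC ACA TGA CTT TGT TTC TAC TCC AGC ATG CTC — no ATG→stop ORF.
Frame -2: TTG AAA TTA CAT GTT TCA CAT GAC TTT GTT TCT ACT CCA GCA TGC — no ATG→stop ORF.
Frame -3: TGA AAT TAC ATG TTT CAC ATG ACT TTG TTT CTA CTC CAG CAT GCT — no ATG→stop ORF.
Longest ORF is 12 nt in frame +2 (positions 5–16).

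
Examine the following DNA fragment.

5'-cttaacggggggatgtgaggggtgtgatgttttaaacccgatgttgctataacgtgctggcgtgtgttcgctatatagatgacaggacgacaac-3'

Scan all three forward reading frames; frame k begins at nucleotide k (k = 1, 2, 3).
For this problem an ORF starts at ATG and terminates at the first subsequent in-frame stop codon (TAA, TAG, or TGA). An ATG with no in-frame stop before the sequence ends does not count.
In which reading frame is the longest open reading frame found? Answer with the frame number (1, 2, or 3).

Frame 1: CTT AAC GGG GGG ATG TGA GGG GTG TGA TGT TTT AAA CCC GAT GTT GCT ATA ACG TGC TGG CGT GTG TTC GCT ATA TAG ATG ACA GGA CGA CAA — ATG at 13, stop TGA at 16 → 6 nt.
Frame 2: TTA ACG GGG GGA TGT GAG GGG TGT GAT GTT TTA AAC CCG ATG TTG CTA TAA CGT GCT GGC GTG TGT TCG CTA TAT AGA TGA CAG GAC GAC AAC — ATG at 41, stop TAA at 50 → 12 nt.
Frame 3: TAA CGG GGG GAT GTG AGG GGT GTG ATG TTT TAA ACC CGA TGT TGC TAT AAC GTG CTG GCG TGT GTT CGC TAT ATA GAT GAC AGG ACG ACA — ATG at 27, stop TAA at 33 → 9 nt.
Longest ORF is 12 nt in frame 2 (positions 41–52).

2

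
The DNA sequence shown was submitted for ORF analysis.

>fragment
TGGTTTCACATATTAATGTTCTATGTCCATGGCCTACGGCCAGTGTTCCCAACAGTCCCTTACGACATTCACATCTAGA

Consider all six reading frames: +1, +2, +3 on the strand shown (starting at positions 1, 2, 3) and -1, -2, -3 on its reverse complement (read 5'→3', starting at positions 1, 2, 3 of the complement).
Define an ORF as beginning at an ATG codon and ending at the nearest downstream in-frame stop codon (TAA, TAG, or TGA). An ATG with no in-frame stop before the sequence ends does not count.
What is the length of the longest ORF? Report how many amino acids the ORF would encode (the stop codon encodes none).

Reverse complement (5'→3'): TCTAGATGTGAATGTCGTAAGGGACTGTTGGGAACACTGGCCGTAGGCCATGGACATAGAACATTAATATGTGAAACCA
Frame +1: TGG TTT CAC ATA TTA ATG TTC TAT GTC CAT GGC CTA CGG CCA GTG TTC CCA ACA GTC CCT TAC GAC ATT CAC ATC TAG — ATG at 16, stop TAG at 76 → 63 nt.
Frame +2: GGT TTC ACA TAT TAA TGT TCT ATG TCC ATG GCC TAC GGC CAG TGT TCC CAA CAG TCC CTT ACG ACA TTC ACA TCT AGA — no ATG→stop ORF.
Frame +3: GTT TCA CAT ATT AAT GTT CTA TGT CCA TGG CCT ACG GCC AGT GTT CCC AAC AGT CCC TTA CGA CAT TCA CAT CTA — no ATG→stop ORF.
Frame -1: TCT AGA TGT GAA TGT CGT AAG GGA CTG TTG GGA ACA CTG GCC GTA GGC CAT GGA CAT AGA ACA TTA ATA TGT GAA ACC — no ATG→stop ORF.
Frame -2: CTA GAT GTG AAT GTC GTA AGG GAC TGT TGG GAA CAC TGG CCG TAG GCC ATG GAC ATA GAA CAT TAA TAT GTG AAA CCA — ATG at 50, stop TAA at 65 → 18 nt.
Frame -3: TAG ATG TGA ATG TCG TAA GGG ACT GTT GGG AAC ACT GGC CGT AGG CCA TGG ACA TAG AAC ATT AAT ATG TGA AAC — ATG at 6, stop TGA at 9 → 6 nt; ATG at 12, stop TAA at 18 → 9 nt; ATG at 69, stop TGA at 72 → 6 nt.
Longest: frame +1, positions 16–78, 63 nt = 21 codons = 20 aa. → 20 amino acids.

20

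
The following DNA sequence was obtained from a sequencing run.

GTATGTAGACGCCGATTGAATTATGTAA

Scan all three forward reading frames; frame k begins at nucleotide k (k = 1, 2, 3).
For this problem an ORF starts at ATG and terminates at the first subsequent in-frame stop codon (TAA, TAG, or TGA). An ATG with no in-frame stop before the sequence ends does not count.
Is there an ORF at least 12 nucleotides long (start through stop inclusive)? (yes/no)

Frame 1: GTA TGT AGA CGC CGA TTG AAT TAT GTA — no ATG→stop ORF.
Frame 2: TAT GTA GAC GCC GAT TGA ATT ATG TAA — ATG at 23, stop TAA at 26 → 6 nt.
Frame 3: ATG TAG ACG CCG ATT GAA TTA TGT — ATG at 3, stop TAG at 6 → 6 nt.
Largest ORF found is 6 nucleotides < 12, so no.

no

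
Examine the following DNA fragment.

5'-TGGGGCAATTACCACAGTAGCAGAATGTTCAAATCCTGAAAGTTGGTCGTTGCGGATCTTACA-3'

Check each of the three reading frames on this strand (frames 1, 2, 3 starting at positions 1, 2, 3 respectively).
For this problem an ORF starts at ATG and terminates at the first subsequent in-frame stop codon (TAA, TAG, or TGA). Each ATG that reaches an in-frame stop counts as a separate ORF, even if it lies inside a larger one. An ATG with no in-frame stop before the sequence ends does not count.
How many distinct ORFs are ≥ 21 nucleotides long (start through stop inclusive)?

Frame 1: TGG GGC AAT TAC CAC AGT AGC AGA ATG TTC AAA TCC TGA AAG TTG GTC GTT GCG GAT CTT ACA — ATG at 25, stop TGA at 37 → 15 nt.
Frame 2: GGG GCA ATT ACC ACA GTA GCA GAA TGT TCA AAT CCT GAA AGT TGG TCG TTG CGG ATC TTA — no ATG→stop ORF.
Frame 3: GGG CAA TTA CCA CAG TAG CAG AAT GTT CAA ATC CTG AAA GTT GGT CGT TGC GGA TCT TAC — no ATG→stop ORF.
No ORF reaches 21 nucleotides. Count = 0.

0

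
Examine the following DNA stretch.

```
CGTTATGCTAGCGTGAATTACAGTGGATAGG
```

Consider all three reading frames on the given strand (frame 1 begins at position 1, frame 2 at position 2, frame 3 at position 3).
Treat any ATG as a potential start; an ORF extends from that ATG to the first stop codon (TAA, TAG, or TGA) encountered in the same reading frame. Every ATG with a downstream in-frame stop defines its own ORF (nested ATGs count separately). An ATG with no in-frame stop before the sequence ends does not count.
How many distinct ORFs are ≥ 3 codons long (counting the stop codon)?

Frame 1: CGT TAT GCT AGC GTG AAT TAC AGT GGA TAG — no ATG→stop ORF.
Frame 2: GTT ATG CTA GCG TGA ATT ACA GTG GAT AGG — ATG at 5, stop TGA at 14 → 12 nt.
Frame 3: TTA TGC TAG CGT GAA TTA CAG TGG ATA — no ATG→stop ORF.
ORFs ≥ 3 codons: frame 2 5–16 (4 codons). Count = 1.

1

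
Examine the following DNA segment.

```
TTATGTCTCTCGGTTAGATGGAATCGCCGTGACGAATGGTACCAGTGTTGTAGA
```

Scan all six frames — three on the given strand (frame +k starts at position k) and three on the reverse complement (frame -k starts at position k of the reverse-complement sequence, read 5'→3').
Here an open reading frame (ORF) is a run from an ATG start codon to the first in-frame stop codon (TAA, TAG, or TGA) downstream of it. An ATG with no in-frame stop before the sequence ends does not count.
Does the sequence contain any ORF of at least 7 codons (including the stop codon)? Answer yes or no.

Reverse complement (5'→3'): TCTACAACACTGGTACCATTCGTCACGGCGATTCCATCTAACCGAGAGACATAA
Frame +1: TTA TGT CTC TCG GTT AGA TGG AAT CGC CGT GAC GAA TGG TAC CAG TGT TGT AGA — no ATG→stop ORF.
Frame +2: TAT GTC TCT CGG TTA GAT GGA ATC GCC GTG ACG AAT GGT ACC AGT GTT GTA — no ATG→stop ORF.
Frame +3: ATG TCT CTC GGT TAG ATG GAA TCG CCG TGA CGA ATG GTA CCA GTG TTG TAG — ATG at 3, stop TAG at 15 → 15 nt; ATG at 18, stop TGA at 30 → 15 nt; ATG at 36, stop TAG at 51 → 18 nt.
Frame -1: TCT ACA ACA CTG GTA CCA TTC GTC ACG GCG ATT CCA TCT AAC CGA GAG ACA TAA — no ATG→stop ORF.
Frame -2: CTA CAA CAC TGG TAC CAT TCG TCA CGG CGA TTC CAT CTA ACC GAG AGA CAT — no ATG→stop ORF.
Frame -3: TAC AAC ACT GGT ACC ATT CGT CAC GGC GAT TCC ATC TAA CCG AGA GAC ATA — no ATG→stop ORF.
Largest ORF found is 6 codons < 7, so no.

no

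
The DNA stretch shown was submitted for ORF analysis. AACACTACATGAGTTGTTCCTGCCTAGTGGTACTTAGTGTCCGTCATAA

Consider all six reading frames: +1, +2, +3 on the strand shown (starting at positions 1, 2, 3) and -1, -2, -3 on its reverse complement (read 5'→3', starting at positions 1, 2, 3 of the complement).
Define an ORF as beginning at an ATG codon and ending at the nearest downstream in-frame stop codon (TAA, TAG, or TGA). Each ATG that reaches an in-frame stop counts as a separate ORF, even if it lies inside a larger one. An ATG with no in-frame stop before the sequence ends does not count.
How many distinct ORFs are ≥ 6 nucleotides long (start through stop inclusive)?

Reverse complement (5'→3'): TTATGACGGACACTAAGTACCACTAGGCAGGAACAACTCATGTAGTGTT
Frame +1: AAC ACT ACA TGA GTT GTT CCT GCC TAG TGG TAC TTA GTG TCC GTC ATA — no ATG→stop ORF.
Frame +2: ACA CTA CAT GAG TTG TTC CTG CCT AGT GGT ACT TAG TGT CCG TCA TAA — no ATG→stop ORF.
Frame +3: CAC TAC ATG AGT TGT TCC TGC CTA GTG GTA CTT AGT GTC CGT CAT — no ATG→stop ORF.
Frame -1: TTA TGA CGG ACA CTA AGT ACC ACT AGG CAG GAA CAA CTC ATG TAG TGT — ATG at 40, stop TAG at 43 → 6 nt.
Frame -2: TAT GAC GGA CAC TAA GTA CCA CTA GGC AGG AAC AAC TCA TGT AGT GTT — no ATG→stop ORF.
Frame -3: ATG ACG GAC ACT AAG TAC CAC TAG GCA GGA ACA ACT CAT GTA GTG — ATG at 3, stop TAG at 24 → 24 nt.
ORFs ≥ 6 nucleotides: frame -1 40–45 (6 nucleotides), frame -3 3–26 (24 nucleotides). Count = 2.

2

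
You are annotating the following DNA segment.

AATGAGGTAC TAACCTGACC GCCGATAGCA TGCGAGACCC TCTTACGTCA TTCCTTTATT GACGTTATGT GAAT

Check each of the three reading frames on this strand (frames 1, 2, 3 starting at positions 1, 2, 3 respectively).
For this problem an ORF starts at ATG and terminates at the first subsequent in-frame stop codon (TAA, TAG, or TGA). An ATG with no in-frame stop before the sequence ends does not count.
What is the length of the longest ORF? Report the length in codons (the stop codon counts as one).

Frame 1: AAT GAG GTA CTA ACC TGA CCG CCG ATA GCA TGC GAG ACC CTC TTA CGT CAT TCC TTT ATT GAC GTT ATG TGA — ATG at 67, stop TGA at 70 → 6 nt.
Frame 2: ATG AGG TAC TAA CCT GAC CGC CGA TAG CAT GCG AGA CCC TCT TAC GTC ATT CCT TTA TTG ACG TTA TGT GAA — ATG at 2, stop TAA at 11 → 12 nt.
Frame 3: TGA GGT ACT AAC CTG ACC GCC GAT AGC ATG CGA GAC CCT CTT ACG TCA TTC CTT TAT TGA CGT TAT GTG AAT — ATG at 30, stop TGA at 60 → 33 nt.
Longest: frame 3, positions 30–62, 33 nt = 11 codons = 10 aa. → 11 codons.

11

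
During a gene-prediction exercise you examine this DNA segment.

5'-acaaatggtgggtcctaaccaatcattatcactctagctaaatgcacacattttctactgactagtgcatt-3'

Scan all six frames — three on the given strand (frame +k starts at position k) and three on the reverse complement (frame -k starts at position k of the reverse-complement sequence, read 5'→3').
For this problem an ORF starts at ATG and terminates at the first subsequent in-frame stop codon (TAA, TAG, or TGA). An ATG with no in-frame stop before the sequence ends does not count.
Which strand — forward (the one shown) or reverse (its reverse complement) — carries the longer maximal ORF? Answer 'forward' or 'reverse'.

forward

Reverse complement (5'→3'): AATGCACTAGTCAGTAGAAAATGTGTGCATTTAGCTAGAGTGATAATGATTGGTTAGGACCCACCATTTGT
Frame +1: ACA AAT GGT GGG TCC TAA CCA ATC ATT ATC ACT CTA GCT AAA TGC ACA CAT TTT CTA CTG ACT AGT GCA — no ATG→stop ORF.
Frame +2: CAA ATG GTG GGT CCT AAC CAA TCA TTA TCA CTC TAG CTA AAT GCA CAC ATT TTC TAC TGA CTA GTG CAT — ATG at 5, stop TAG at 35 → 33 nt.
Frame +3: AAA TGG TGG GTC CTA ACC AAT CAT TAT CAC TCT AGC TAA ATG CAC ACA TTT TCT ACT GAC TAG TGC ATT — ATG at 42, stop TAG at 63 → 24 nt.
Frame -1: AAT GCA CTA GTC AGT AGA AAA TGT GTG CAT TTA GCT AGA GTG ATA ATG ATT GGT TAG GAC CCA CCA TTT — ATG at 46, stop TAG at 55 → 12 nt.
Frame -2: ATG CAC TAG TCA GTA GAA AAT GTG TGC ATT TAG CTA GAG TGA TAA TGA TTG GTT AGG ACC CAC CAT TTG — ATG at 2, stop TAG at 8 → 9 nt.
Frame -3: TGC ACT AGT CAG TAG AAA ATG TGT GCA TTT AGC TAG AGT GAT AAT GAT TGG TTA GGA CCC ACC ATT TGT — ATG at 21, stop TAG at 36 → 18 nt.
Forward-strand max 33 nt; reverse-strand max 18 nt. The forward strand has the longer ORF.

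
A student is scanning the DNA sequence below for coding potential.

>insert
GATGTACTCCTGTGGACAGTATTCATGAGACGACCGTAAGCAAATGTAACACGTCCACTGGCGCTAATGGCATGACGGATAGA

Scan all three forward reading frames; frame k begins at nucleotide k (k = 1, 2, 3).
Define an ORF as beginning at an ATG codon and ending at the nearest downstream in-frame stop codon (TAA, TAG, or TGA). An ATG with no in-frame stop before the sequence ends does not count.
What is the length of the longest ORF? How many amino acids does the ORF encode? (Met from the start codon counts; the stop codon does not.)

Frame 1: GAT GTA CTC CTG TGG ACA GTA TTC ATG AGA CGA CCG TAA GCA AAT GTA ACA CGT CCA CTG GCG CTA ATG GCA TGA CGG ATA — ATG at 25, stop TAA at 37 → 15 nt; ATG at 67, stop TGA at 73 → 9 nt.
Frame 2: ATG TAC TCC TGT GGA CAG TAT TCA TGA GAC GAC CGT AAG CAA ATG TAA CAC GTC CAC TGG CGC TAA TGG CAT GAC GGA TAG — ATG at 2, stop TGA at 26 → 27 nt; ATG at 44, stop TAA at 47 → 6 nt.
Frame 3: TGT ACT CCT GTG GAC AGT ATT CAT GAG ACG ACC GTA AGC AAA TGT AAC ACG TCC ACT GGC GCT AAT GGC ATG ACG GAT AGA — no ATG→stop ORF.
Longest: frame 2, positions 2–28, 27 nt = 9 codons = 8 aa. → 8 amino acids.

8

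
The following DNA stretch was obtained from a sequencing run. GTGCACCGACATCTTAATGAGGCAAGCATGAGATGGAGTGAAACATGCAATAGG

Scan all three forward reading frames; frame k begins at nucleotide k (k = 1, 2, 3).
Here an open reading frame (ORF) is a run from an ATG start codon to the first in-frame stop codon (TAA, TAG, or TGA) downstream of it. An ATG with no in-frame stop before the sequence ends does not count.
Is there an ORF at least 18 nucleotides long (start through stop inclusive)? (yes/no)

Frame 1: GTG CAC CGA CAT CTT AAT GAG GCA AGC ATG AGA TGG AGT GAA ACA TGC AAT AGG — no ATG→stop ORF.
Frame 2: TGC ACC GAC ATC TTA ATG AGG CAA GCA TGA GAT GGA GTG AAA CAT GCA ATA — ATG at 17, stop TGA at 29 → 15 nt.
Frame 3: GCA CCG ACA TCT TAA TGA GGC AAG CAT GAG ATG GAG TGA AAC ATG CAA TAG — ATG at 33, stop TGA at 39 → 9 nt; ATG at 45, stop TAG at 51 → 9 nt.
Largest ORF found is 15 nucleotides < 18, so no.

no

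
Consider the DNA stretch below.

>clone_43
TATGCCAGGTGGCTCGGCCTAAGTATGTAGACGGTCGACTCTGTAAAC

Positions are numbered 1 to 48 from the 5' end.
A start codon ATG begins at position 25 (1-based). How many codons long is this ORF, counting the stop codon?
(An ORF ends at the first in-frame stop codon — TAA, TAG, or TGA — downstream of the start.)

2

Codons from position 25: ATG (25–27), TAG (28–30).
TAG is the first in-frame stop; that's 2 codons including the stop.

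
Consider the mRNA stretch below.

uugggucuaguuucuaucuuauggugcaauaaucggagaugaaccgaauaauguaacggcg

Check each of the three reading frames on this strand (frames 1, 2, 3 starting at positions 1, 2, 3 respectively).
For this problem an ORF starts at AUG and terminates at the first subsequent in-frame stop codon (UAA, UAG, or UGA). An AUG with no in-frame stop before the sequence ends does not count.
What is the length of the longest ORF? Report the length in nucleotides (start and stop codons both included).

Frame 1: UUG GGU CUA GUU UCU AUC UUA UGG UGC AAU AAU CGG AGA UGA ACC GAA UAA UGU AAC GGC — no AUG→stop ORF.
Frame 2: UGG GUC UAG UUU CUA UCU UAU GGU GCA AUA AUC GGA GAU GAA CCG AAU AAU GUA ACG GCG — no AUG→stop ORF.
Frame 3: GGG UCU AGU UUC UAU CUU AUG GUG CAA UAA UCG GAG AUG AAC CGA AUA AUG UAA CGG — AUG at 21, stop UAA at 30 → 12 nt; AUG at 39, stop UAA at 54 → 18 nt; AUG at 51, stop UAA at 54 → 6 nt.
Longest: frame 3, positions 39–56, 18 nt = 6 codons = 5 aa. → 18 nucleotides.

18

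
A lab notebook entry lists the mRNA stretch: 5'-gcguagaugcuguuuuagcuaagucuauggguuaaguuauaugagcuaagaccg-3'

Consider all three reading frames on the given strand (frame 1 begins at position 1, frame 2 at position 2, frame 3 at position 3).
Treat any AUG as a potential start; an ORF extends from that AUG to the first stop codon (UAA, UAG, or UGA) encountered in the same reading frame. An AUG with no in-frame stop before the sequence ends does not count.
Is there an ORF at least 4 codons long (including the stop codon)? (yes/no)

yes

Frame 1: GCG UAG AUG CUG UUU UAG CUA AGU CUA UGG GUU AAG UUA UAU GAG CUA AGA CCG — AUG at 7, stop UAG at 16 → 12 nt.
Frame 2: CGU AGA UGC UGU UUU AGC UAA GUC UAU GGG UUA AGU UAU AUG AGC UAA GAC — AUG at 41, stop UAA at 47 → 9 nt.
Frame 3: GUA GAU GCU GUU UUA GCU AAG UCU AUG GGU UAA GUU AUA UGA GCU AAG ACC — AUG at 27, stop UAA at 33 → 9 nt.
Frame 1 has an ORF of 4 codons (positions 7–18) ≥ 4, so yes.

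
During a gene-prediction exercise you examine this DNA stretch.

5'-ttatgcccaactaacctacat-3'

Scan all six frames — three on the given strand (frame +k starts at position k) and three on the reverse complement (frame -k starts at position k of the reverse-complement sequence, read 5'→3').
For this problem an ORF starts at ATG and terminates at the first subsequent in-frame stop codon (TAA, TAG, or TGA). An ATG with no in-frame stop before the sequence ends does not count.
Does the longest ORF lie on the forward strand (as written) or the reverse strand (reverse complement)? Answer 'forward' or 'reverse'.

Reverse complement (5'→3'): ATGTAGGTTAGTTGGGCATAA
Frame +1: TTA TGC CCA ACT AAC CTA CAT — no ATG→stop ORF.
Frame +2: TAT GCC CAA CTA ACC TAC — no ATG→stop ORF.
Frame +3: ATG CCC AAC TAA CCT ACA — ATG at 3, stop TAA at 12 → 12 nt.
Frame -1: ATG TAG GTT AGT TGG GCA TAA — ATG at 1, stop TAG at 4 → 6 nt.
Frame -2: TGT AGG TTA GTT GGG CAT — no ATG→stop ORF.
Frame -3: GTA GGT TAG TTG GGC ATA — no ATG→stop ORF.
Forward-strand max 12 nt; reverse-strand max 6 nt. The forward strand has the longer ORF.

forward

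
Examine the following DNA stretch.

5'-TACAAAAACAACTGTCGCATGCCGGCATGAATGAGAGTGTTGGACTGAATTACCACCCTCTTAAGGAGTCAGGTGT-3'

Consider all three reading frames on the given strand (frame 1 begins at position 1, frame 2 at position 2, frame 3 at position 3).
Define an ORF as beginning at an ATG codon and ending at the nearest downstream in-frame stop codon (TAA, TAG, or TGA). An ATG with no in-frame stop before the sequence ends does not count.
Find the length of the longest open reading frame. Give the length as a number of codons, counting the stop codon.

Frame 1: TAC AAA AAC AAC TGT CGC ATG CCG GCA TGA ATG AGA GTG TTG GAC TGA ATT ACC ACC CTC TTA AGG AGT CAG GTG — ATG at 19, stop TGA at 28 → 12 nt; ATG at 31, stop TGA at 46 → 18 nt.
Frame 2: ACA AAA ACA ACT GTC GCA TGC CGG CAT GAA TGA GAG TGT TGG ACT GAA TTA CCA CCC TCT TAA GGA GTC AGG TGT — no ATG→stop ORF.
Frame 3: CAA AAA CAA CTG TCG CAT GCC GGC ATG AAT GAG AGT GTT GGA CTG AAT TAC CAC CCT CTT AAG GAG TCA GGT — no ATG→stop ORF.
Longest: frame 1, positions 31–48, 18 nt = 6 codons = 5 aa. → 6 codons.

6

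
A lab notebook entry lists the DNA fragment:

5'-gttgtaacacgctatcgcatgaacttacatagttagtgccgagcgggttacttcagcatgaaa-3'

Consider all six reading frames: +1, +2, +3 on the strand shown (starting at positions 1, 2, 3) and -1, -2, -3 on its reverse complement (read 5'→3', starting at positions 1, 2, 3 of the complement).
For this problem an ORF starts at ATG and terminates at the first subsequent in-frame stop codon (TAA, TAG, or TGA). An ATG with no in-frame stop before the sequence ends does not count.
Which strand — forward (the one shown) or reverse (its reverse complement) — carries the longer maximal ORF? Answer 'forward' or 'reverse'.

forward

Reverse complement (5'→3'): TTTCATGCTGAAGTAACCCGCTCGGCACTAACTATGTAAGTTCATGCGATAGCGTGTTACAAC
Frame +1: GTT GTA ACA CGC TAT CGC ATG AAC TTA CAT AGT TAG TGC CGA GCG GGT TAC TTC AGC ATG AAA — ATG at 19, stop TAG at 34 → 18 nt.
Frame +2: TTG TAA CAC GCT ATC GCA TGA ACT TAC ATA GTT AGT GCC GAG CGG GTT ACT TCA GCA TGA — no ATG→stop ORF.
Frame +3: TGT AAC ACG CTA TCG CAT GAA CTT ACA TAG TTA GTG CCG AGC GGG TTA CTT CAG CAT GAA — no ATG→stop ORF.
Frame -1: TTT CAT GCT GAA GTA ACC CGC TCG GCA CTA ACT ATG TAA GTT CAT GCG ATA GCG TGT TAC AAC — ATG at 34, stop TAA at 37 → 6 nt.
Frame -2: TTC ATG CTG AAG TAA CCC GCT CGG CAC TAA CTA TGT AAG TTC ATG CGA TAG CGT GTT ACA — ATG at 5, stop TAA at 14 → 12 nt; ATG at 44, stop TAG at 50 → 9 nt.
Frame -3: TCA TGC TGA AGT AAC CCG CTC GGC ACT AAC TAT GTA AGT TCA TGC GAT AGC GTG TTA CAA — no ATG→stop ORF.
Forward-strand max 18 nt; reverse-strand max 12 nt. The forward strand has the longer ORF.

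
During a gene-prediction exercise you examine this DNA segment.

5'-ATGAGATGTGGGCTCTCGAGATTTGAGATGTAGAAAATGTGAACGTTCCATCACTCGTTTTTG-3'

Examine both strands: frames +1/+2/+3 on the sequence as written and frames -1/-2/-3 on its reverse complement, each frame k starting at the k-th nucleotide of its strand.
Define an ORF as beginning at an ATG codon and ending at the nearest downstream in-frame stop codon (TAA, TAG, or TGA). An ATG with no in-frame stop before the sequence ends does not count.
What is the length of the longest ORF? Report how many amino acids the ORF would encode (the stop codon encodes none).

Reverse complement (5'→3'): CAAAAACGAGTGATGGAACGTTCACATTTTCTACATCTCAAATCTCGAGAGCCCACATCTCAT
Frame +1: ATG AGA TGT GGG CTC TCG AGA TTT GAG ATG TAG AAA ATG TGA ACG TTC CAT CAC TCG TTT TTG — ATG at 1, stop TAG at 31 → 33 nt; ATG at 28, stop TAG at 31 → 6 nt; ATG at 37, stop TGA at 40 → 6 nt.
Frame +2: TGA GAT GTG GGC TCT CGA GAT TTG AGA TGT AGA AAA TGT GAA CGT TCC ATC ACT CGT TTT — no ATG→stop ORF.
Frame +3: GAG ATG TGG GCT CTC GAG ATT TGA GAT GTA GAA AAT GTG AAC GTT CCA TCA CTC GTT TTT — ATG at 6, stop TGA at 24 → 21 nt.
Frame -1: CAA AAA CGA GTG ATG GAA CGT TCA CAT TTT CTA CAT CTC AAA TCT CGA GAG CCC ACA TCT CAT — no ATG→stop ORF.
Frame -2: AAA AAC GAG TGA TGG AAC GTT CAC ATT TTC TAC ATC TCA AAT CTC GAG AGC CCA CAT CTC — no ATG→stop ORF.
Frame -3: AAA ACG AGT GAT GGA ACG TTC ACA TTT TCT ACA TCT CAA ATC TCG AGA GCC CAC ATC TCA — no ATG→stop ORF.
Longest: frame +1, positions 1–33, 33 nt = 11 codons = 10 aa. → 10 amino acids.

10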